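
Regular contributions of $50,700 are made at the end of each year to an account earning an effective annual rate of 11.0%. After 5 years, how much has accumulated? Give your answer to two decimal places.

$315,749.53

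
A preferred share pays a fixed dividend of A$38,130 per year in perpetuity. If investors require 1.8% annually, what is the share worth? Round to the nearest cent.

PV = C/r = 38130/0.018 = 2,118,333.3333

A$2,118,333.33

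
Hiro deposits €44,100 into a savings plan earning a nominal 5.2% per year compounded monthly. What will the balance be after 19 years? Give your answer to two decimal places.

With 12 periods per year: i = 0.00433333, n = 228.
FV = PV·(1+i)^n = 44,100 × 2.680131 = 118,193.7562

€118,193.76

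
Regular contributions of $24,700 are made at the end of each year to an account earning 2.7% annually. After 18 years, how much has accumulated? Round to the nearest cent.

FV = 24700 × [(1+0.027)^18 − 1] / 0.027 = 24700 × 22.790927 = 562,935.8856

$562,935.89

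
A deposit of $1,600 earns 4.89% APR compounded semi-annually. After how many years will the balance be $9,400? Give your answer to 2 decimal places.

36.65 years

Periodic rate i = 0.0489/2 = 0.02445.
n = ln(9400/1600) / ln(1+0.02445) = ln(5.87500) / 0.024156 = 73.3033 half-years
= 73.3033/2 years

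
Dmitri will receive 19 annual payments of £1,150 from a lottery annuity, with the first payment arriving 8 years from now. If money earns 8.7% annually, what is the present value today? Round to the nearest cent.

Value one period before first payment (t=7): 1150 × [1 − (1+0.087)^(−19)] / 0.087 = 1150 × 9.138556 = 10,509.3394
Discount back 7 years: 10,509.3394 × (1+0.087)^(−7) = 10,509.3394 × 0.557690 = 5,860.9580

£5,860.96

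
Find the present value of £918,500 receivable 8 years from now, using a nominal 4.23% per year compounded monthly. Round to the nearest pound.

Periodic rate i = 0.0423/12 = 0.003525; n = 8 × 12 = 96 periods.
PV = 918,500 / (1 + 0.003525)^96 = 918,500 / 1.401867 = 655,197.6440

£655,198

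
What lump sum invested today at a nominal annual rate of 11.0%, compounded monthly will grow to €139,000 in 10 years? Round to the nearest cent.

€46,501.52

Periodic rate i = 0.11/12 = 0.00916667; n = 10 × 12 = 120 periods.
Discount factor = (1+0.00916667)^(−120) = 0.334543; PV = 139,000 × 0.334543 = 46,501.5200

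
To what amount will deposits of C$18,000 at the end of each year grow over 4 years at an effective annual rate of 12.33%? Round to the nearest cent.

FV = 18000 × [(1+0.1233)^4 − 1] / 0.1233 = 18000 × 4.802486 = 86,444.7494

C$86,444.75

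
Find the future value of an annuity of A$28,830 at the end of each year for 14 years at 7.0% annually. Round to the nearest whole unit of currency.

FV = 28830 × [(1+0.07)^14 − 1] / 0.07 = 28830 × 22.550488 = 650,130.5650

A$650,131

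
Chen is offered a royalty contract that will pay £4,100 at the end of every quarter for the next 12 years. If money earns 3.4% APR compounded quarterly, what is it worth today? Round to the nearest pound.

With 4 periods per year: i = 0.0085, n = 48.
PV = 4100 × [1 − (1+0.0085)^(−48)] / 0.0085 = 4100 × 39.279241 = 161,044.8895

£161,045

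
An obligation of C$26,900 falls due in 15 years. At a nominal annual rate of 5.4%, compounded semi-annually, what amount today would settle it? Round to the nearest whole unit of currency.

Periodic rate i = 0.054/2 = 0.027; n = 15 × 2 = 30 periods.
Discount factor = (1+0.027)^(−30) = 0.449663; PV = 26,900 × 0.449663 = 12,095.9218

C$12,096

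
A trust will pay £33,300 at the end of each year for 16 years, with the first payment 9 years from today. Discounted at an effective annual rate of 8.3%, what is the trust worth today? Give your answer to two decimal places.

£152,806.53

Value one period before first payment (t=8): 33300 × [1 − (1+0.083)^(−16)] / 0.083 = 33300 × 8.684111 = 289,180.8814
Discount back 8 years: 289,180.8814 × (1+0.083)^(−8) = 289,180.8814 × 0.528412 = 152,806.5336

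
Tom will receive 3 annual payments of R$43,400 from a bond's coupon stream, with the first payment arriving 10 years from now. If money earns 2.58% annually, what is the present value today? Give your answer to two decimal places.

R$98,404.57

Value one period before first payment (t=9): 43400 × [1 − (1+0.0258)^(−3)] / 0.0258 = 43400 × 2.851608 = 123,759.7782
PV₀ = 123,759.7782 / (1+0.0258)^9 = 123,759.7782 / 1.257663 = 98,404.5704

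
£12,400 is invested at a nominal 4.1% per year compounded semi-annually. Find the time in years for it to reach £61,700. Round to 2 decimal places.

39.54 years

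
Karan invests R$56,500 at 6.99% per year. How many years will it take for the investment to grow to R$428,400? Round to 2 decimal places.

29.98 years

n = ln(428400/56500) / ln(1+0.0699) = ln(7.58230) / 0.067565 = 29.9831 years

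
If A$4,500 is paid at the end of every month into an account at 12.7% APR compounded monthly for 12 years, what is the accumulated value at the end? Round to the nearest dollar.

A$1,511,122

Periodic rate i = 0.127/12 = 0.0105833; n = 12 × 12 = 144 periods.
FV = PMT · [(1+i)^n − 1] / i = 4500 · 335.804993 = 1,511,122.4667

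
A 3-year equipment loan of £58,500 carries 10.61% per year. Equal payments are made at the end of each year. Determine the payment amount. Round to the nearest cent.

PMT = 58500 / ( [1 − (1+0.1061)^(−3)] / 0.1061 ) = 58500 / 2.460386 = 23,776.7538

£23,776.75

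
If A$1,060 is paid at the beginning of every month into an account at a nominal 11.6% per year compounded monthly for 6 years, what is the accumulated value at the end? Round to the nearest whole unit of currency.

A$110,607

With 12 periods per year: i = 0.00966667, n = 72.
FV = 1060 × [(1+0.00966667)^72 − 1] / 0.00966667 × (1+i) = 1060 × 104.346013 = 110,606.7739
(annuity-due: payments at period start, so ×(1+i).)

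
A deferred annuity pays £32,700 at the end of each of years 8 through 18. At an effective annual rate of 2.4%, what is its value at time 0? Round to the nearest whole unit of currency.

PV at t=7 (ordinary 11-year annuity): 32700 × a(11|0.024) = 32700 × 9.567834 = 312,868.1803
PV₀ = 312,868.1803 / (1+0.024)^7 = 312,868.1803 / 1.180592 = 265,009.6569

£265,010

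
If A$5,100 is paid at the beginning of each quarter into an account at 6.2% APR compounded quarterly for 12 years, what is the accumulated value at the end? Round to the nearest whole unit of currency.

i = 0.062/4 = 0.0155 per quarter; n = 12·4 = 48.
FV = 5100 × [(1+0.0155)^48 − 1] / 0.0155 × (1+i) = 5100 × 71.567237 = 364,992.9108
(Beginning-of-period payments → annuity-due factor ×(1+i).)

A$364,993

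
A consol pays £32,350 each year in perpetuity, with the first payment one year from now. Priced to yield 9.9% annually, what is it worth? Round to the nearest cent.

£326,767.68

PV = PMT / i = 32350 / 0.099 = 326,767.6768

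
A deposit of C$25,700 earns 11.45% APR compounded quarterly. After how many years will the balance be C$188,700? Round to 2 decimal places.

17.66 years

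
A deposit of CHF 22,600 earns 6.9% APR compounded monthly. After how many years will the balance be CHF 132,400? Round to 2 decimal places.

Periodic rate i = 0.069/12 = 0.00575.
(1+i)^n = 132400/22600 = 5.85841, so n = ln 5.85841 / ln 1.00575 = 308.3401 months
= 308.3401/12 years

25.70 years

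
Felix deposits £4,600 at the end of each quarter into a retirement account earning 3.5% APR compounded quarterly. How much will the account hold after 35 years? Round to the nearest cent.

£1,254,394.16

i = 0.035/4 = 0.00875 per quarter; n = 35·4 = 140.
FV = PMT · [(1+i)^n − 1] / i = 4600 · 272.694383 = 1,254,394.1607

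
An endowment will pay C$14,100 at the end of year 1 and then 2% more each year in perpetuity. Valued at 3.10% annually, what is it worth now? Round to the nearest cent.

C$1,281,818.18

PV = D₁/(r − g) = 14100/(0.031 − 0.02) = 1,281,818.1818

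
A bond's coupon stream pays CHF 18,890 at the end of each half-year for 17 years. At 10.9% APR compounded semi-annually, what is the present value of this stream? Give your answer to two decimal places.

With 2 periods per year: i = 0.0545, n = 34.
Annuity factor a(34|0.0545) = 15.328536; PV = 18890 × 15.328536 = 289,556.0368

CHF 289,556.04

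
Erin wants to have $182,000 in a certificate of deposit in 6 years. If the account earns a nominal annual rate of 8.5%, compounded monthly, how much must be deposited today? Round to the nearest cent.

$109,486.85

i = 0.085/12 = 0.00708333 per month; n = 6·12 = 72.
PV = 182,000 / (1 + 0.00708333)^72 = 182,000 / 1.662300 = 109,486.8502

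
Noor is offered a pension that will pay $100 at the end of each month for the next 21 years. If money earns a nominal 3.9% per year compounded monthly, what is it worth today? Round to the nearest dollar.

Periodic rate i = 0.039/12 = 0.00325; n = 21 × 12 = 252 periods.
PV = PMT · [1 − (1+i)^(−n)] / i = 100 · 171.859024 = 17,185.9024

$17,186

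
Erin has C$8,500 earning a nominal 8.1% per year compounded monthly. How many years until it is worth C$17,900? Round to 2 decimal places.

Periodic rate i = 0.081/12 = 0.00675.
n = ln(17900/8500) / ln(1+0.00675) = ln(2.10588) / 0.006727 = 110.7030 months
= 110.7030/12 years

9.23 years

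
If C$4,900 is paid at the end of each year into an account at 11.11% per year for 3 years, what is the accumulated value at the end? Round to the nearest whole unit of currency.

FV = 4900 × [(1+0.1111)^3 − 1] / 0.1111 = 4900 × 3.345643 = 16,393.6517

C$16,394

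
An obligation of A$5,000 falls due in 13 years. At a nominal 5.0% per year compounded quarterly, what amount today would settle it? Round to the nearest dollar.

Periodic rate i = 0.05/4 = 0.0125; n = 13 × 4 = 52 periods.
Discount factor = (1+0.0125)^(−52) = 0.524153; PV = 5,000 × 0.524153 = 2,620.7666

A$2,621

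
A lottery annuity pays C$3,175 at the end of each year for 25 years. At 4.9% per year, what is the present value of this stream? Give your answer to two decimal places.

C$45,200.23

Annuity factor a(25|0.049) = 14.236294; PV = 3175 × 14.236294 = 45,200.2336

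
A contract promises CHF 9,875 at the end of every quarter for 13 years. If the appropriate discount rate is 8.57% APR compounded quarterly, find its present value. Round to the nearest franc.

CHF 307,844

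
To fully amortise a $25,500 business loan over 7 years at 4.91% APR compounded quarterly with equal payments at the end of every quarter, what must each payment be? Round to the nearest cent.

With 4 periods per year: i = 0.012275, n = 28.
PMT = 25500 / ( [1 − (1+0.012275)^(−28)] / 0.012275 ) = 25500 / 23.574178 = 1,081.6920

$1,081.69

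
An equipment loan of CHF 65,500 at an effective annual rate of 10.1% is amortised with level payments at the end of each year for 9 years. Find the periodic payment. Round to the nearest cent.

CHF 11,418.70

Annuity-PV factor = 5.736203; PMT = 65500 / 5.736203 = 11,418.7023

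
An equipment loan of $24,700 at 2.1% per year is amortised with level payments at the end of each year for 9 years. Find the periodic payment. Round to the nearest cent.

PMT = 24700 / ( [1 − (1+0.021)^(−9)] / 0.021 ) = 24700 / 8.123419 = 3,040.5915

$3,040.59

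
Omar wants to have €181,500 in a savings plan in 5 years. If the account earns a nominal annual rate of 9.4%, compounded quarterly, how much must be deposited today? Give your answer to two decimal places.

€114,056.41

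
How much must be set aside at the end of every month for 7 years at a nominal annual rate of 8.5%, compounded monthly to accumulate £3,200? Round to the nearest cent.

With 12 periods per year: i = 0.00708333, n = 84.
PMT = 3200 / ( [(1+0.00708333)^84 − 1] / 0.00708333 ) = 3200 / 114.244559 = 28.0101

£28.01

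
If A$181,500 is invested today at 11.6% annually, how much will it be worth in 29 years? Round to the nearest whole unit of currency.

A$4,376,614

FV = 181,500 × (1 + 0.116)^29 = 4,376,614.2778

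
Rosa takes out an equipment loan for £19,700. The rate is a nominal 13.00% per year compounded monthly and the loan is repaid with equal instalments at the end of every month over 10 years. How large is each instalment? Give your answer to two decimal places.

Periodic rate i = 0.13/12 = 0.0108333; n = 10 × 12 = 120 periods.
Annuity-PV factor = 66.974419; PMT = 19700 / 66.974419 = 294.1422

£294.14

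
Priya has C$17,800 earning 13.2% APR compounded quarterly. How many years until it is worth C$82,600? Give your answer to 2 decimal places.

Periodic rate i = 0.132/4 = 0.033.
n = ln(82600/17800) / ln(1+0.033) = ln(4.64045) / 0.032467 = 47.2727 quarters
= 47.2727/4 years

11.82 years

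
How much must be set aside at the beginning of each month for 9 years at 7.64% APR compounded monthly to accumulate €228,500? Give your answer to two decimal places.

€1,468.18

i = 0.0764/12 = 0.00636667 per month; n = 9·12 = 108.
PMT = 228500 / ( [(1+0.00636667)^108 − 1] / 0.00636667 × (1+i) ) = 228500 / 155.634757 = 1,468.1810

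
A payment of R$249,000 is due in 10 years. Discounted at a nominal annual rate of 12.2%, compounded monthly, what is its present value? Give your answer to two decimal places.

R$73,966.54

With 12 periods per year: i = 0.0101667, n = 120.
PV = 249,000 / (1 + 0.0101667)^120 = 249,000 / 3.366387 = 73,966.5414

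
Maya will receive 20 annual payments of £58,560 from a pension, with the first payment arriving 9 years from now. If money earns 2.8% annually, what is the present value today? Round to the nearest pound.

£711,624

Value one period before first payment (t=8): 58560 × [1 − (1+0.028)^(−20)] / 0.028 = 58560 × 15.156342 = 887,555.3797
PV₀ = 887,555.3797 / (1+0.028)^8 = 887,555.3797 / 1.247225 = 711,623.9294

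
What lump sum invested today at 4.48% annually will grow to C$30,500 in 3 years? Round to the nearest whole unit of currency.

Discount factor = (1+0.0448)^(−3) = 0.876800; PV = 30,500 × 0.876800 = 26,742.3980

C$26,742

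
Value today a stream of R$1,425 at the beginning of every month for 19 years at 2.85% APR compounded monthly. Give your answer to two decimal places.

R$251,246.21

Periodic rate i = 0.0285/12 = 0.002375; n = 19 × 12 = 228 periods.
Annuity factor a(228|0.002375) × (1+i) = 176.313129; PV = 1425 × 176.313129 = 251,246.2094
(Beginning-of-period payments → annuity-due factor ×(1+i).)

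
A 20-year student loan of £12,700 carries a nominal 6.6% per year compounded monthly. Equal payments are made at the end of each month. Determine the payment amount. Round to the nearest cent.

i = 0.066/12 = 0.0055 per month; n = 20·12 = 240.
Annuity-PV factor = 133.072143; PMT = 12700 / 133.072143 = 95.4370

£95.44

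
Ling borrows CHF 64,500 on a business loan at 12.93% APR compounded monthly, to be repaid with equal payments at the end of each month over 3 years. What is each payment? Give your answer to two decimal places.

i = 0.1293/12 = 0.010775 per month; n = 3·12 = 36.
Annuity-PV factor = 29.708637; PMT = 64500 / 29.708637 = 2,171.0858

CHF 2,171.09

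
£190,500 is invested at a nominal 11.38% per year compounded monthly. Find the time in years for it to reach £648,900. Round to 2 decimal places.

Periodic rate i = 0.1138/12 = 0.00948333.
(1+i)^n = 648900/190500 = 3.40630, so n = ln 3.40630 / ln 1.00948 = 129.8519 months
= 129.8519/12 years

10.82 years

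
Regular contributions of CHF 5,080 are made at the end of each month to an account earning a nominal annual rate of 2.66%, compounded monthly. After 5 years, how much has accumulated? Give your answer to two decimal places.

i = 0.0266/12 = 0.00221667 per month; n = 5·12 = 60.
FV = PMT · [(1+i)^n − 1] / i = 5080 · 64.097090 = 325,613.2152

CHF 325,613.22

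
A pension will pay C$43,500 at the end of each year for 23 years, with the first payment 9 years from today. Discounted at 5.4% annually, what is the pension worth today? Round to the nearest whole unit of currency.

PV at t=8 (ordinary 23-year annuity): 43500 × a(23|0.054) = 43500 × 12.994283 = 565,251.3082
Discount back 8 years: 565,251.3082 × (1+0.054)^(−8) = 565,251.3082 × 0.656561 = 371,121.9907

C$371,122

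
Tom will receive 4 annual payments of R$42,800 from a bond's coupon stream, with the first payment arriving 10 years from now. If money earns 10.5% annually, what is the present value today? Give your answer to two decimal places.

Value one period before first payment (t=9): 42800 × [1 − (1+0.105)^(−4)] / 0.105 = 42800 × 3.135858 = 134,214.7368
Discount back 9 years: 134,214.7368 × (1+0.105)^(−9) = 134,214.7368 × 0.407136 = 54,643.6501

R$54,643.65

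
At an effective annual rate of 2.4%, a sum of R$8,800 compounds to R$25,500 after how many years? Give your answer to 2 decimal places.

(1+i)^n = 25500/8800 = 2.89773, so n = ln 2.89773 / ln 1.024 = 44.8601 years

44.86 years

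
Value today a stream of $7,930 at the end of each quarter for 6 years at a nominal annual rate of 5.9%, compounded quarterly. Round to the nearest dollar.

With 4 periods per year: i = 0.01475, n = 24.
PV = 7930 × [1 − (1+0.01475)^(−24)] / 0.01475 = 7930 × 20.088684 = 159,303.2629

$159,303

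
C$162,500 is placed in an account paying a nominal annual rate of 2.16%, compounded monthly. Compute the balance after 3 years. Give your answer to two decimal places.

Periodic rate i = 0.0216/12 = 0.0018; n = 3 × 12 = 36 periods.
FV = 162,500 × (1 + 0.0018)^36 = 173,368.5632

C$173,368.56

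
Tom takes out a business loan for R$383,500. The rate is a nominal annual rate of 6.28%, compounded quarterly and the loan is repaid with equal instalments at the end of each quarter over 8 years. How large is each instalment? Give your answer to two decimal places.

Periodic rate i = 0.0628/4 = 0.0157; n = 8 × 4 = 32 periods.
Annuity-PV factor = 25.003631; PMT = 383500 / 25.003631 = 15,337.7720

R$15,337.77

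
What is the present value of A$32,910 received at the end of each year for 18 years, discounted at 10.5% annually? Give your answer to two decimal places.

A$261,474.74

PV = PMT · [1 − (1+i)^(−n)] / i = 32910 · 7.945146 = 261,474.7402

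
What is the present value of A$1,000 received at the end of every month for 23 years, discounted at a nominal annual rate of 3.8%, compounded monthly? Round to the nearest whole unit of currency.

i = 0.038/12 = 0.00316667 per month; n = 23·12 = 276.
Annuity factor a(276|0.00316667) = 183.835037; PV = 1000 × 183.835037 = 183,835.0368

A$183,835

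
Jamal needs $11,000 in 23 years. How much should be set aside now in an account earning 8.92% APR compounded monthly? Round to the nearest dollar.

With 12 periods per year: i = 0.00743333, n = 276.
Discount factor = (1+0.00743333)^(−276) = 0.129508; PV = 11,000 × 0.129508 = 1,424.5882

$1,425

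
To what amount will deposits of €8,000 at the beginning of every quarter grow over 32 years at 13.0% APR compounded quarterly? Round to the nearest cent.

€14,987,230.27

Periodic rate i = 0.13/4 = 0.0325; n = 32 × 4 = 128 periods.
FV = 8000 × [(1+0.0325)^128 − 1] / 0.0325 × (1+i) = 8000 × 1873.403784 = 14,987,230.2697
Payments are at the start of each period, so multiply by (1+i).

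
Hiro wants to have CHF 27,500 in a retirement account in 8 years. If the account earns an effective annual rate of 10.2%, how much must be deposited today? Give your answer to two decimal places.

CHF 12,643.87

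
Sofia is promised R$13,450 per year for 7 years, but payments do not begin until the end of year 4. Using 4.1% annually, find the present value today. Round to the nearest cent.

PV at t=3 (ordinary 7-year annuity): 13450 × a(7|0.041) = 13450 × 5.979937 = 80,430.1479
PV₀ = 80,430.1479 / (1+0.041)^3 = 80,430.1479 / 1.128112 = 71,296.2485

R$71,296.25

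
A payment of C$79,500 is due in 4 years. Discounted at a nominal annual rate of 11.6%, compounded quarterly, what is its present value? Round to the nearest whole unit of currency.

C$50,318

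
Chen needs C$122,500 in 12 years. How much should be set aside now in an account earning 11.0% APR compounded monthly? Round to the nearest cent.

C$32,921.45

Periodic rate i = 0.11/12 = 0.00916667; n = 12 × 12 = 144 periods.
PV = 122,500 / (1 + 0.00916667)^144 = 122,500 / 3.720979 = 32,921.4463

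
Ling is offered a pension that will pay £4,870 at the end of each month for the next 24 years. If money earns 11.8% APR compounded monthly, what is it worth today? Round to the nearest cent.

Periodic rate i = 0.118/12 = 0.00983333; n = 24 × 12 = 288 periods.
PV = PMT · [1 − (1+i)^(−n)] / i = 4870 · 95.622170 = 465,679.9702

£465,679.97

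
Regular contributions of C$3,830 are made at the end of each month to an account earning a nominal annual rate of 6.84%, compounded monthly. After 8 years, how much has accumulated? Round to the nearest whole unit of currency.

C$487,635

Periodic rate i = 0.0684/12 = 0.0057; n = 8 × 12 = 96 periods.
FV = PMT · [(1+i)^n − 1] / i = 3830 · 127.319912 = 487,635.2618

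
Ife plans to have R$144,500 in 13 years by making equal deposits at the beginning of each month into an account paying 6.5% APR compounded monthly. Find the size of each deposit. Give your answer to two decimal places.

R$588.57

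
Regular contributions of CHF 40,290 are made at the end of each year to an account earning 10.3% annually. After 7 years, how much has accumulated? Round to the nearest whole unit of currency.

Accumulation factor s(7|0.103) = 9.575006; FV = 40290 × 9.575006 = 385,777.0061

CHF 385,777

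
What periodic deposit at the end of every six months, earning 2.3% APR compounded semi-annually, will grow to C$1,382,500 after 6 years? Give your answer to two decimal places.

i = 0.023/2 = 0.0115 per half-year; n = 6·2 = 12.
FV-annuity factor = 12.788862; PMT = 1.3825e+06 / 12.788862 = 108,101.8791

C$108,101.88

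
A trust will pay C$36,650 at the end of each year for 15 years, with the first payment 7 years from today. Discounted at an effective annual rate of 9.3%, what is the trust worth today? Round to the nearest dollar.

Value one period before first payment (t=6): 36650 × [1 − (1+0.093)^(−15)] / 0.093 = 36650 × 7.919897 = 290,264.2103
Discount back 6 years: 290,264.2103 × (1+0.093)^(−6) = 290,264.2103 × 0.586515 = 170,244.2759

C$170,244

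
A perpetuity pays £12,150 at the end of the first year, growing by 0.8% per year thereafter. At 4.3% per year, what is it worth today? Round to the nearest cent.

£347,142.86

PV = D₁/(r − g) = 12150/(0.043 − 0.008) = 347,142.8571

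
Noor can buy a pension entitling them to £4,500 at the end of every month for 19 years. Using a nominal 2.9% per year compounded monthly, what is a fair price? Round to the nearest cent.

Periodic rate i = 0.029/12 = 0.00241667; n = 19 × 12 = 228 periods.
Annuity factor a(228|0.00241667) = 175.135281; PV = 4500 × 175.135281 = 788,108.7657

£788,108.77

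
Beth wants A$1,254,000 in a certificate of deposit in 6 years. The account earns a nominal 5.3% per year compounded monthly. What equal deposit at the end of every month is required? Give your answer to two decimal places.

Periodic rate i = 0.053/12 = 0.00441667; n = 6 × 12 = 72 periods.
PMT = 1.254e+06 / ( [(1+0.00441667)^72 − 1] / 0.00441667 ) = 1.254e+06 / 84.546628 = 14,832.0522

A$14,832.05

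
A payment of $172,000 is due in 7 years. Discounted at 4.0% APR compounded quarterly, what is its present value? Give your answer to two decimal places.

$130,175.72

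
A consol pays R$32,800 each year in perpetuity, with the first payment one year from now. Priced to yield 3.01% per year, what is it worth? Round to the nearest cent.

R$1,089,701.00

PV = PMT / i = 32800 / 0.0301 = 1,089,700.9967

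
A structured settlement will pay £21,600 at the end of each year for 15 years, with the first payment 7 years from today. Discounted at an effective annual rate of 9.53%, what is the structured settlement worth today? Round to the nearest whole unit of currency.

PV at t=6 (ordinary 15-year annuity): 21600 × a(15|0.0953) = 21600 × 7.814561 = 168,794.5268
PV₀ = 168,794.5268 / (1+0.0953)^6 = 168,794.5268 / 1.726627 = 97,759.6942

£97,760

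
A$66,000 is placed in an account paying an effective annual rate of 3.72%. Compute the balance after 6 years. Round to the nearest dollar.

FV = 66,000 × (1 + 0.0372)^6 = 82,171.0779

A$82,171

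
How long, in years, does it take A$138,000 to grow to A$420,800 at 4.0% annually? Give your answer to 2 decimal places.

28.43 years

n = ln(420800/138000) / ln(1+0.04) = ln(3.04928) / 0.039221 = 28.4264 years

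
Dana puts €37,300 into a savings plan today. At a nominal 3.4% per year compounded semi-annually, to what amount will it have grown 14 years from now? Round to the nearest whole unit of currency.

€59,799

With 2 periods per year: i = 0.017, n = 28.
37,300 × (1+0.017)^28 = 37,300 × 1.603196 = 59,799.2192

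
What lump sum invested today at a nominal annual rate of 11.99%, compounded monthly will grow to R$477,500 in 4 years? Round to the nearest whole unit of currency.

Periodic rate i = 0.1199/12 = 0.00999167; n = 4 × 12 = 48 periods.
PV = FV·(1+i)^(−n) = 477,500 × 0.620506 = 296,291.6639

R$296,292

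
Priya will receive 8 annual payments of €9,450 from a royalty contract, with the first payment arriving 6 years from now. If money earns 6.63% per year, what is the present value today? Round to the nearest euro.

€41,529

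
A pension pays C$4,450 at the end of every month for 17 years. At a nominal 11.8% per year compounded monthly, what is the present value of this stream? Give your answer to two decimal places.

Periodic rate i = 0.118/12 = 0.00983333; n = 17 × 12 = 204 periods.
Annuity factor a(204|0.00983333) = 87.879625; PV = 4450 × 87.879625 = 391,064.3321

C$391,064.33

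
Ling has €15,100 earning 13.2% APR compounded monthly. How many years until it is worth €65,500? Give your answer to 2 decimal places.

11.18 years

Periodic rate i = 0.132/12 = 0.011.
n = ln(65500/15100) / ln(1+0.011) = ln(4.33775) / 0.010940 = 134.1283 months
= 134.1283/12 years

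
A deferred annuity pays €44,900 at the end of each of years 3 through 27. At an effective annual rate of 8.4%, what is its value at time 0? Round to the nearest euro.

€394,334

Value one period before first payment (t=2): 44900 × [1 − (1+0.084)^(−25)] / 0.084 = 44900 × 10.319910 = 463,363.9635
PV₀ = 463,363.9635 / (1+0.084)^2 = 463,363.9635 / 1.175056 = 394,333.5156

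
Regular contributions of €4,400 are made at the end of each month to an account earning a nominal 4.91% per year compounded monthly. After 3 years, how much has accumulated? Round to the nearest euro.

With 12 periods per year: i = 0.00409167, n = 36.
FV = 4400 × [(1+0.00409167)^36 − 1] / 0.00409167 = 4400 × 38.701429 = 170,286.2877

€170,286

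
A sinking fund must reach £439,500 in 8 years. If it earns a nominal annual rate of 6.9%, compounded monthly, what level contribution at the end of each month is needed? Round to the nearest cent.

Periodic rate i = 0.069/12 = 0.00575; n = 8 × 12 = 96 periods.
PMT = 439500 / ( [(1+0.00575)^96 − 1] / 0.00575 ) = 439500 / 127.648609 = 3,443.0457

£3,443.05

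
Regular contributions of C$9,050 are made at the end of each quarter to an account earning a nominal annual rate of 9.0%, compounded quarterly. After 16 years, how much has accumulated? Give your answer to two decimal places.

C$1,268,554.16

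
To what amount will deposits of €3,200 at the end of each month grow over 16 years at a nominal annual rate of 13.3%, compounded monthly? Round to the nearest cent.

Periodic rate i = 0.133/12 = 0.0110833; n = 16 × 12 = 192 periods.
Accumulation factor s(192|0.0110833) = 658.675250; FV = 3200 × 658.675250 = 2,107,760.8014

€2,107,760.80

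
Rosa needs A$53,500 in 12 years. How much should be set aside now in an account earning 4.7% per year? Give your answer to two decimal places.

A$30,831.43

Discount factor = (1+0.047)^(−12) = 0.576288; PV = 53,500 × 0.576288 = 30,831.4253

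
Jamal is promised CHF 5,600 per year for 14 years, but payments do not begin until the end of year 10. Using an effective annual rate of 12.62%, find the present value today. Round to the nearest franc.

Value one period before first payment (t=9): 5600 × [1 − (1+0.1262)^(−14)] / 0.1262 = 5600 × 6.423129 = 35,969.5198
PV₀ = 35,969.5198 / (1+0.1262)^9 = 35,969.5198 / 2.914337 = 12,342.2669

CHF 12,342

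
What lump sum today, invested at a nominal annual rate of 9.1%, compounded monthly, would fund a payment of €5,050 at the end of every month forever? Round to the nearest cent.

Periodic rate i = 0.091/12 = 0.00758333.
PV = C/r = 5050/0.00758333 = 665,934.0659

€665,934.07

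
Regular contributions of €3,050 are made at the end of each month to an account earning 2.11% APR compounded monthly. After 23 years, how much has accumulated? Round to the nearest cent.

With 12 periods per year: i = 0.00175833, n = 276.
FV = 3050 × [(1+0.00175833)^276 − 1] / 0.00175833 = 3050 × 354.864521 = 1,082,336.7883

€1,082,336.79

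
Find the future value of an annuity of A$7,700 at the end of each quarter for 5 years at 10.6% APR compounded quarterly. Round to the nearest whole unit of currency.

A$199,691

i = 0.106/4 = 0.0265 per quarter; n = 5·4 = 20.
FV = 7700 × [(1+0.0265)^20 − 1] / 0.0265 = 7700 × 25.933909 = 199,691.1000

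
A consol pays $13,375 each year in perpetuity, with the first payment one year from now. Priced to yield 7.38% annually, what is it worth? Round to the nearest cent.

PV = C/r = 13375/0.0738 = 181,233.0623

$181,233.06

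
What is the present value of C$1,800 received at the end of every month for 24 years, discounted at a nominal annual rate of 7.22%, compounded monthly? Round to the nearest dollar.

C$246,004

i = 0.0722/12 = 0.00601667 per month; n = 24·12 = 288.
Annuity factor a(288|0.00601667) = 136.668867; PV = 1800 × 136.668867 = 246,003.9598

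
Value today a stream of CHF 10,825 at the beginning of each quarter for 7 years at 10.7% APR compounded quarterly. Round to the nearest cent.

With 4 periods per year: i = 0.02675, n = 28.
Annuity factor a(28|0.02675) × (1+i) = 20.054590; PV = 10825 × 20.054590 = 217,090.9351
Payments are at the start of each period, so multiply by (1+i).

CHF 217,090.94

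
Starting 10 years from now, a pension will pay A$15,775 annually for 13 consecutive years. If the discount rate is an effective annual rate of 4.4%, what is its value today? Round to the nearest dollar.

A$104,310

Value one period before first payment (t=9): 15775 × [1 − (1+0.044)^(−13)] / 0.044 = 15775 × 9.742306 = 153,684.8773
Discount back 9 years: 153,684.8773 × (1+0.044)^(−9) = 153,684.8773 × 0.678728 = 104,310.1684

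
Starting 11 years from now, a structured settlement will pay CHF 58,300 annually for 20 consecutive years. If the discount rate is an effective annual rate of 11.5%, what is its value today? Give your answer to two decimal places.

PV at t=10 (ordinary 20-year annuity): 58300 × a(20|0.115) = 58300 × 7.709816 = 449,482.2646
Discount back 10 years: 449,482.2646 × (1+0.115)^(−10) = 449,482.2646 × 0.336706 = 151,343.5394

CHF 151,343.54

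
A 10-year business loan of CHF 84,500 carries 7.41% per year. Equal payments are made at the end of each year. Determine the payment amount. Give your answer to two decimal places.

Annuity-PV factor = 6.892378; PMT = 84500 / 6.892378 = 12,259.9194

CHF 12,259.92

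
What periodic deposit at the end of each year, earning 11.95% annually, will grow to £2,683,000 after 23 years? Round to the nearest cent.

PMT = 2.683e+06 / ( [(1+0.1195)^23 − 1] / 0.1195 ) = 2.683e+06 / 103.881798 = 25,827.4312

£25,827.43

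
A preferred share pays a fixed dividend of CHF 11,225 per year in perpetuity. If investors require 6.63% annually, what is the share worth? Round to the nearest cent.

PV = C/r = 11225/0.0663 = 169,306.1840

CHF 169,306.18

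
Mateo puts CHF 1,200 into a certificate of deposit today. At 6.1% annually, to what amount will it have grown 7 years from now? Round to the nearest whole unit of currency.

CHF 1,816

FV = 1,200 × (1 + 0.061)^7 = 1,816.3056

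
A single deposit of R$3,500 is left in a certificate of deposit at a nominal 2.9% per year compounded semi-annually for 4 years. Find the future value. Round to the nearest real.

With 2 periods per year: i = 0.0145, n = 8.
3,500 × (1+0.0145)^8 = 3,500 × 1.122061 = 3,927.2130

R$3,927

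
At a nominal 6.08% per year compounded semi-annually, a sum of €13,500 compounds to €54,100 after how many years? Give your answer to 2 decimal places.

Periodic rate i = 0.0608/2 = 0.0304.
n = ln(54100/13500) / ln(1+0.0304) = ln(4.00741) / 0.029947 = 46.3533 half-years
= 46.3533/2 years

23.18 years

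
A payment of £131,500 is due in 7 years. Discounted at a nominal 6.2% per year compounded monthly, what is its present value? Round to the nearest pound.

Periodic rate i = 0.062/12 = 0.00516667; n = 7 × 12 = 84 periods.
PV = 131,500 / (1 + 0.00516667)^84 = 131,500 / 1.541695 = 85,295.7110

£85,296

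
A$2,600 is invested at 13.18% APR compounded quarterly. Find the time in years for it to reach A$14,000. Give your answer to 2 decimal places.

Periodic rate i = 0.1318/4 = 0.03295.
n = ln(14000/2600) / ln(1+0.03295) = ln(5.38462) / 0.032419 = 51.9312 quarters
= 51.9312/4 years

12.98 years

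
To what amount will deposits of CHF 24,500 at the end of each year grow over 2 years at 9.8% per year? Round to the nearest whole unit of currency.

CHF 51,401

FV = PMT · [(1+i)^n − 1] / i = 24500 · 2.098000 = 51,401.0000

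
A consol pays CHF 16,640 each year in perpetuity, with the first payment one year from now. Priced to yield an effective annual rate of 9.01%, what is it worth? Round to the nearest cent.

CHF 184,683.68

PV = C/r = 16640/0.0901 = 184,683.6848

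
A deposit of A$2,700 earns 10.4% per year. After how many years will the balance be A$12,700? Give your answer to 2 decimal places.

n = ln(12700/2700) / ln(1+0.104) = ln(4.70370) / 0.098940 = 15.6494 years

15.65 years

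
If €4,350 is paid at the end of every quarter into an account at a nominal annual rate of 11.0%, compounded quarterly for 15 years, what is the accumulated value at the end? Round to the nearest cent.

€647,319.76

Periodic rate i = 0.11/4 = 0.0275; n = 15 × 4 = 60 periods.
FV = PMT · [(1+i)^n − 1] / i = 4350 · 148.809140 = 647,319.7607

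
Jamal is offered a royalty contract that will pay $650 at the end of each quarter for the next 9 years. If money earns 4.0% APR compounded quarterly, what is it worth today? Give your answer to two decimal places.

$19,569.88

With 4 periods per year: i = 0.01, n = 36.
Annuity factor a(36|0.01) = 30.107505; PV = 650 × 30.107505 = 19,569.8783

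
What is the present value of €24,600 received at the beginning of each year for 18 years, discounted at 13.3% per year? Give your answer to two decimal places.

PV = 24600 × [1 − (1+0.133)^(−18)] / 0.133 × (1+i) = 24600 × 7.618802 = 187,422.5395
Payments are at the start of each period, so multiply by (1+i).

€187,422.54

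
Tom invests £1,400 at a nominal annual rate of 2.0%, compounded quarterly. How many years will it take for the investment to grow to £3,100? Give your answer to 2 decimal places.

Periodic rate i = 0.02/4 = 0.005.
(1+i)^n = 3100/1400 = 2.21429, so n = ln 2.21429 / ln 1.005 = 159.3831 quarters
= 159.3831/4 years

39.85 years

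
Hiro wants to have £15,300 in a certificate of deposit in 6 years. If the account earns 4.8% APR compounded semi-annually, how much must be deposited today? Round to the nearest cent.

Periodic rate i = 0.048/2 = 0.024; n = 6 × 2 = 12 periods.
PV = FV·(1+i)^(−n) = 15,300 × 0.752316 = 11,510.4407

£11,510.44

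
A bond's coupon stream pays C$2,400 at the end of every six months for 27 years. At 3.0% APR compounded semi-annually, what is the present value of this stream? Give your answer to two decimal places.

C$88,393.29

With 2 periods per year: i = 0.015, n = 54.
PV = PMT · [1 − (1+i)^(−n)] / i = 2400 · 36.830539 = 88,393.2932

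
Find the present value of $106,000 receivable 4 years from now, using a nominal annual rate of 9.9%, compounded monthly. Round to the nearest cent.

$71,454.70

Periodic rate i = 0.099/12 = 0.00825; n = 4 × 12 = 48 periods.
PV = FV·(1+i)^(−n) = 106,000 × 0.674101 = 71,454.6988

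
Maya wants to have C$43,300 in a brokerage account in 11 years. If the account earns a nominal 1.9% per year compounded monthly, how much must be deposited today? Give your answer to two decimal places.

C$35,139.22

Periodic rate i = 0.019/12 = 0.00158333; n = 11 × 12 = 132 periods.
PV = FV·(1+i)^(−n) = 43,300 × 0.811529 = 35,139.2212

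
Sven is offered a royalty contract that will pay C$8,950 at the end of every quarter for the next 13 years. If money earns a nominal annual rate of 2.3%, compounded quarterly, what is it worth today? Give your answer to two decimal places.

C$401,279.54

With 4 periods per year: i = 0.00575, n = 52.
Annuity factor a(52|0.00575) = 44.835702; PV = 8950 × 44.835702 = 401,279.5363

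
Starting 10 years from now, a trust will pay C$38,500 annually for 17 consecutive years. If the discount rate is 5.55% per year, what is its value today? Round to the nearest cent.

C$256,307.09

PV at t=9 (ordinary 17-year annuity): 38500 × a(17|0.0555) = 38500 × 10.824903 = 416,758.7832
Discount back 9 years: 416,758.7832 × (1+0.0555)^(−9) = 416,758.7832 × 0.615001 = 256,307.0916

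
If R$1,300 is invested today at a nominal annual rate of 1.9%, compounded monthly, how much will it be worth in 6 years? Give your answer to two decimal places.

Periodic rate i = 0.019/12 = 0.00158333; n = 6 × 12 = 72 periods.
FV = PV·(1+i)^n = 1,300 × 1.120651 = 1,456.8464

R$1,456.85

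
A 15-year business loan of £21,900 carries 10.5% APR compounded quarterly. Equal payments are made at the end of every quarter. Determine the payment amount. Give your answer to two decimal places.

£728.85

Periodic rate i = 0.105/4 = 0.02625; n = 15 × 4 = 60 periods.
PMT = 21900 / ( [1 − (1+0.02625)^(−60)] / 0.02625 ) = 21900 / 30.047377 = 728.8490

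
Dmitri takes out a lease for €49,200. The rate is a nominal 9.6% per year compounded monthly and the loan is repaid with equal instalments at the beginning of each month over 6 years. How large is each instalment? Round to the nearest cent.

Periodic rate i = 0.096/12 = 0.008; n = 6 × 12 = 72 periods.
PMT = 49200 / ( [1 − (1+0.008)^(−72)] / 0.008 × (1+i) ) = 49200 / 55.007539 = 894.4229

€894.42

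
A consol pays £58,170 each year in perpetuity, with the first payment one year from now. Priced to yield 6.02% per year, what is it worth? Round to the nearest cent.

PV = PMT / i = 58170 / 0.0602 = 966,279.0698

£966,279.07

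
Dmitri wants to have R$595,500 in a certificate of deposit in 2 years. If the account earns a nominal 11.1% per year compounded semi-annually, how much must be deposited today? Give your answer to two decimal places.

R$479,787.37

Periodic rate i = 0.111/2 = 0.0555; n = 2 × 2 = 4 periods.
PV = 595,500 / (1 + 0.0555)^4 = 595,500 / 1.241175 = 479,787.3743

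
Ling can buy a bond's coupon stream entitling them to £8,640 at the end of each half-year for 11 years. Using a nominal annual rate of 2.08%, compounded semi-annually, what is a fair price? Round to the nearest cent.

i = 0.0208/2 = 0.0104 per half-year; n = 11·2 = 22.
Annuity factor a(22|0.0104) = 19.574221; PV = 8640 × 19.574221 = 169,121.2718

£169,121.27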